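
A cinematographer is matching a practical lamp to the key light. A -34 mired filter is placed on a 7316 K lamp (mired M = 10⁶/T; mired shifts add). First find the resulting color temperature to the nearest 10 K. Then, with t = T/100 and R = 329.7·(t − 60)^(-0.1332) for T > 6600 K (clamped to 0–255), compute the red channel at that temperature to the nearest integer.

M_in = 10⁶/7316 = 136.69; M_out = 136.69 + (-34) = 102.69.
T_out = 10⁶/102.69 = 9738.4 K → 9740 K; t = 97.4.
R = 329.7·(97.4 − 60)^(-0.1332) = 329.7·37.4^(-0.1332) = 329.7·0.61730 = 203.523.
Rounded: 204.

204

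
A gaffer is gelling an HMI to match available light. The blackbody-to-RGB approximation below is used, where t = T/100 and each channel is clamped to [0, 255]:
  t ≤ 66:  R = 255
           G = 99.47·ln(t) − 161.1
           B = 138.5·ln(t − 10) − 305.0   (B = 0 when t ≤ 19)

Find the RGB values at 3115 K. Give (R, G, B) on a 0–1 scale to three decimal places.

t = 3115/100 = 31.15; the t ≤ 66 branch applies.
R = 255 by definition for t ≤ 66.
G = 99.47·ln 31.15 − 161.1 = 99.47·3.4388 − 161.1 = 180.959.
B = 138.5·ln(31.15 − 10) − 305.0 = 138.5·ln 21.15 − 305.0 = 138.5·3.0516 − 305.0 = 117.652.
Dividing each by 255: (1.0000, 0.7096, 0.4614) → (1.000, 0.710, 0.461).

(1.000, 0.710, 0.461)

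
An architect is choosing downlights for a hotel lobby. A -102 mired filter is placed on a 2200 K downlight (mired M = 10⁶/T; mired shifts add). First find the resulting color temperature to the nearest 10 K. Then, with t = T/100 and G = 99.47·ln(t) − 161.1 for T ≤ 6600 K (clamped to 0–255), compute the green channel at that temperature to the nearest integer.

172

M_in = 10⁶/2200 = 454.55; M_out = 454.55 + (-102) = 352.55.
T_out = 10⁶/352.55 = 2836.5 K → 2840 K; t = 28.4.
G = 99.47·ln 28.4 − 161.1 = 99.47·3.3464 − 161.1 = 171.765.
Rounded: 172.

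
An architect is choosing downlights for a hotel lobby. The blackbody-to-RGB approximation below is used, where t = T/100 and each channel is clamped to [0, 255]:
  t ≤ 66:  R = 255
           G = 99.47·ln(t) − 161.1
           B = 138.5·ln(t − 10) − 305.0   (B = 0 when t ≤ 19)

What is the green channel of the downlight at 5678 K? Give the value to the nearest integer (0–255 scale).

241

t = 5678/100 = 56.78; the t ≤ 66 branch applies.
G = 99.47·ln 56.78 − 161.1 = 99.47·4.0392 − 161.1 = 240.678.
Rounded: 241.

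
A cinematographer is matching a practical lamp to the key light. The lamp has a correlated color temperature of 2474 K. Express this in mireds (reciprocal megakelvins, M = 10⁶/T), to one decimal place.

404.2 mireds

M = 10⁶ / 2474 = 404.204 → 404.2 mireds.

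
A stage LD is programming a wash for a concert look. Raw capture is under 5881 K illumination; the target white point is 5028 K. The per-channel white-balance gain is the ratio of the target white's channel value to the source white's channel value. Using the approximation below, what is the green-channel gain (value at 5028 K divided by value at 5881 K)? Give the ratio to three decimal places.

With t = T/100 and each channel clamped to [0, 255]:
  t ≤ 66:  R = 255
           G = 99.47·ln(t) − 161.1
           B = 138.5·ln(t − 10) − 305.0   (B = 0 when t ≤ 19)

At 5881 K (t = 58.81):
  G = 99.47·ln 58.81 − 161.1 = 99.47·4.0743 − 161.1 = 244.172.
At 5028 K (t = 50.28):
  G = 99.47·ln 50.28 − 161.1 = 99.47·3.9176 − 161.1 = 228.584.
Gain = 228.584 / 244.172 = 0.9362 → 0.936.

0.936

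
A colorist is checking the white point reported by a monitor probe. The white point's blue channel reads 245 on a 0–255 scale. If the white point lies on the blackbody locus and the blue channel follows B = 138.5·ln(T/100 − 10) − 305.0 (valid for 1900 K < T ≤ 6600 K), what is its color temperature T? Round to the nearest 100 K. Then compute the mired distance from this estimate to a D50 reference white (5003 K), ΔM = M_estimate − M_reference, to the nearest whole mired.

ln(t − 10) = (245 + 305.0) / 138.5 = 3.9711.
t − 10 = e^3.9711 = 53.044, so t = 63.044.
T = 100·t = 6304 K → 6300 K to the nearest 100 K.
M_estimate = 10⁶/6300 = 158.73; M_reference = 10⁶/5003 = 199.88.
ΔM = 158.73 − 199.88 = -41.15 → -41 mireds.

-41 mireds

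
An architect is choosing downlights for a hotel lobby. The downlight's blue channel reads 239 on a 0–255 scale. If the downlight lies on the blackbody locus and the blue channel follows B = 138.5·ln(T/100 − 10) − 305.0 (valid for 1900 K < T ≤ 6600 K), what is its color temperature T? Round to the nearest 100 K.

ln(t − 10) = (239 + 305.0) / 138.5 = 3.9278.
t − 10 = e^3.9278 = 50.795, so t = 60.795.
T = 100·t = 6079 K → 6100 K to the nearest 100 K.

6100 K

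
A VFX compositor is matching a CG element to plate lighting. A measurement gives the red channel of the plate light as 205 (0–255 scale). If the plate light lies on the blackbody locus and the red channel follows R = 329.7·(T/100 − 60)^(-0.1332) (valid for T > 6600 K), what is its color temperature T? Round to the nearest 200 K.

(t − 60)^(-0.1332) = 205/329.7 = 0.62178.
t − 60 = 0.62178^(1/-0.1332) = 0.62178^(-7.508) = 35.423, so t = 95.423.
T = 100·t = 9542 K → 9600 K to the nearest 200 K.

9600 K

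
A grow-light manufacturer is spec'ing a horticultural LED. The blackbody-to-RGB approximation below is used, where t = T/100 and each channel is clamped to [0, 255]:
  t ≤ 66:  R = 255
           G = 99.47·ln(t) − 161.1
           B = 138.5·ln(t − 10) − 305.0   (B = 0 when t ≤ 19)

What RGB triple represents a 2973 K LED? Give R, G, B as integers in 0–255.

R=255, G=176, B=108

t = 2973/100 = 29.73; the t ≤ 66 branch applies.
R = 255 by definition for t ≤ 66.
G = 99.47·ln 29.73 − 161.1 = 99.47·3.3922 − 161.1 = 176.318.
B = 138.5·ln(29.73 − 10) − 305.0 = 138.5·ln 19.73 − 305.0 = 138.5·2.9821 − 305.0 = 108.026.
Rounded: (255, 176, 108).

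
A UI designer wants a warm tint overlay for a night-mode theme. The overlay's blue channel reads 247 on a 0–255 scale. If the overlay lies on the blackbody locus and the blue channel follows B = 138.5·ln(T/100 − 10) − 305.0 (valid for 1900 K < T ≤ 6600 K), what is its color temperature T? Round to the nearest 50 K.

6400 K

ln(t − 10) = (247 + 305.0) / 138.5 = 3.9856.
t − 10 = e^3.9856 = 53.815, so t = 63.815.
T = 100·t = 6382 K → 6400 K to the nearest 50 K.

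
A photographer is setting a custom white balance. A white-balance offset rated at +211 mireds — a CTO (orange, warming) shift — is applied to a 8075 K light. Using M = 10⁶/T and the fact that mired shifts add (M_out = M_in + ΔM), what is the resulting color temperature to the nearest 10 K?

2990 K

M_in = 10⁶/8075 = 123.84 mireds.
M_out = 123.84 + (+211) = 334.84 mireds.
T_out = 10⁶/334.84 = 2986.5 K → 2990 K.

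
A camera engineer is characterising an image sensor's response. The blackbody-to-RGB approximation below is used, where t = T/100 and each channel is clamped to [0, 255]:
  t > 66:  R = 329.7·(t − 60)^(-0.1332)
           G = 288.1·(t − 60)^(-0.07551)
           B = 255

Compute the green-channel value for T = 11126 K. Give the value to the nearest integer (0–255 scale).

214

t = 11126/100 = 111.26; the t > 66 branch applies.
G = 288.1·(111.26 − 60)^(-0.07551) = 288.1·51.26^(-0.07551) = 288.1·0.74284 = 214.012.
Rounded: 214.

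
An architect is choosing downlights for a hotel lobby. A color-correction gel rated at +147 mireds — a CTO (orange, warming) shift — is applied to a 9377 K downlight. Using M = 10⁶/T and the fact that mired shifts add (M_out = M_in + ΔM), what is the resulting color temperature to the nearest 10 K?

M_in = 10⁶/9377 = 106.64 mireds.
M_out = 106.64 + (+147) = 253.64 mireds.
T_out = 10⁶/253.64 = 3942.5 K → 3940 K.

3940 K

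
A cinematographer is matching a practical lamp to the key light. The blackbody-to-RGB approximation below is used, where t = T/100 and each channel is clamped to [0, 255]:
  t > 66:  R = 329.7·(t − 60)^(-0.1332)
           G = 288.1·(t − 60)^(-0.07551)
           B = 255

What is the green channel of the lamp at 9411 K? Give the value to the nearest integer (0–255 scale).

221

t = 9411/100 = 94.11; the t > 66 branch applies.
G = 288.1·(94.11 − 60)^(-0.07551) = 288.1·34.11^(-0.07551) = 288.1·0.76604 = 220.696.
Rounded: 221.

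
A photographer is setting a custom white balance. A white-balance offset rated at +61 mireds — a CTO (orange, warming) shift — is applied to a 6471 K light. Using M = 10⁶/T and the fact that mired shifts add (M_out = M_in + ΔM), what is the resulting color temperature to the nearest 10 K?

M_in = 10⁶/6471 = 154.54 mireds.
M_out = 154.54 + (+61) = 215.54 mireds.
T_out = 10⁶/215.54 = 4639.6 K → 4640 K.

4640 K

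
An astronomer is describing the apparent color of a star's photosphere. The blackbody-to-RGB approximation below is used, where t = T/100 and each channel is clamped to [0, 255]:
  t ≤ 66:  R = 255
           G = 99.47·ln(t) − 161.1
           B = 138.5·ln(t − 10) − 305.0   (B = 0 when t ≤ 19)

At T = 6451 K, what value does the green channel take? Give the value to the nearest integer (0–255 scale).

253

t = 6451/100 = 64.51; the t ≤ 66 branch applies.
G = 99.47·ln 64.51 − 161.1 = 99.47·4.1668 − 161.1 = 253.374.
Rounded: 253.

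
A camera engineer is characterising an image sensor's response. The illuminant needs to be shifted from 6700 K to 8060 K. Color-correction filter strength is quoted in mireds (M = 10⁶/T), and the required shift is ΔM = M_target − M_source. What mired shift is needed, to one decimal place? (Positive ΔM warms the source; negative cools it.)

M_source = 10⁶/6700 = 149.254; M_target = 10⁶/8060 = 124.069.
ΔM = 124.069 − 149.254 = -25.184 → -25.2 mireds, a cooling shift.

-25.2 mireds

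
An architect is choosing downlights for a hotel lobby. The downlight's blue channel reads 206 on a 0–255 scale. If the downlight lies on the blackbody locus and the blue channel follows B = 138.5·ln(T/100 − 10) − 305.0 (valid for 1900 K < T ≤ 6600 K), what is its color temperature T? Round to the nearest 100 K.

5000 K

ln(t − 10) = (206 + 305.0) / 138.5 = 3.6895.
t − 10 = e^3.6895 = 40.026, so t = 50.026.
T = 100·t = 5003 K → 5000 K to the nearest 100 K.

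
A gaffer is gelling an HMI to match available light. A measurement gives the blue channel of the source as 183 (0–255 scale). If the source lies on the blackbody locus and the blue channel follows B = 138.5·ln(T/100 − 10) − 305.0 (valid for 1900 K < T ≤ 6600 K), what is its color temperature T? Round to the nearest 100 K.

4400 K

ln(t − 10) = (183 + 305.0) / 138.5 = 3.5235.
t − 10 = e^3.5235 = 33.902, so t = 43.902.
T = 100·t = 4390 K → 4400 K to the nearest 100 K.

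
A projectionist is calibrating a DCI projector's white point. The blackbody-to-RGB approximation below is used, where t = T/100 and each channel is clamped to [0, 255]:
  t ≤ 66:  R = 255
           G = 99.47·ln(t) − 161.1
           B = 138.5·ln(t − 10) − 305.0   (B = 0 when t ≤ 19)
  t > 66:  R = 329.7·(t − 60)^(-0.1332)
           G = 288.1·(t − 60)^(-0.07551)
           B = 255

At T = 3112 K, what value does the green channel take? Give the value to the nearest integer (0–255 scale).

t = 3112/100 = 31.12; the t ≤ 66 branch applies.
G = 99.47·ln 31.12 − 161.1 = 99.47·3.4379 − 161.1 = 180.863.
Rounded: 181.

181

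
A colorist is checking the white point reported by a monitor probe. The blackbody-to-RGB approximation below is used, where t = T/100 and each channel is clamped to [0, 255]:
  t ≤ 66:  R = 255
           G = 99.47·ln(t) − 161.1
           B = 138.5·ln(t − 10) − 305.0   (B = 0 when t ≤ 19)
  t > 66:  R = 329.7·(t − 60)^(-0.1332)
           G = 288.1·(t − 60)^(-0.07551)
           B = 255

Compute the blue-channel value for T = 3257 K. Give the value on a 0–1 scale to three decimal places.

0.497

t = 3257/100 = 32.57; the t ≤ 66 branch applies.
B = 138.5·ln(32.57 − 10) − 305.0 = 138.5·ln 22.57 − 305.0 = 138.5·3.1166 − 305.0 = 126.652.
On a 0–1 scale: 126.652/255 = 0.4967 → 0.497.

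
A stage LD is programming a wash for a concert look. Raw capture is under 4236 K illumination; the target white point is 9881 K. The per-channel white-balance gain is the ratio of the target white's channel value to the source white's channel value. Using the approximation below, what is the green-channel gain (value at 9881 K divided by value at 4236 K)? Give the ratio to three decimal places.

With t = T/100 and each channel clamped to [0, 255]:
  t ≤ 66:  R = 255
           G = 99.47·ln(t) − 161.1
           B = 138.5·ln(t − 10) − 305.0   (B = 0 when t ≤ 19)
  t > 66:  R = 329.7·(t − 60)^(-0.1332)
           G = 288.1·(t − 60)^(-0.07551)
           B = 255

1.033

At 4236 K (t = 42.36):
  G = 99.47·ln 42.36 − 161.1 = 99.47·3.7462 − 161.1 = 211.535.
At 9881 K (t = 98.81):
  G = 288.1·(98.81 − 60)^(-0.07551) = 288.1·38.81^(-0.07551) = 288.1·0.75861 = 218.556.
Gain = 218.556 / 211.535 = 1.0332 → 1.033.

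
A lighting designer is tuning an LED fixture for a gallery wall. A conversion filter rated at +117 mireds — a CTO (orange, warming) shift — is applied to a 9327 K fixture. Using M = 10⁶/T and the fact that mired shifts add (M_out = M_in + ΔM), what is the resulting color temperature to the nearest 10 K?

4460 K

M_in = 10⁶/9327 = 107.22 mireds.
M_out = 107.22 + (+117) = 224.22 mireds.
T_out = 10⁶/224.22 = 4460.0 K → 4460 K.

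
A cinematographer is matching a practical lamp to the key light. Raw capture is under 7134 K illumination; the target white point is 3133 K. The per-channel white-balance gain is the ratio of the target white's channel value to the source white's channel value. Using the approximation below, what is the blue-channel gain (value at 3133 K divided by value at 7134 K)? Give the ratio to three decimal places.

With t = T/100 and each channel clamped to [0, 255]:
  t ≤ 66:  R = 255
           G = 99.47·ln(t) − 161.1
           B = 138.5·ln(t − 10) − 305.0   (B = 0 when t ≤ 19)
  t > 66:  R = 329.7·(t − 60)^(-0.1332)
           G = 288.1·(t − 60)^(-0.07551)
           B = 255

At 7134 K (t = 71.34):
  B = 255 by definition for t > 66.
At 3133 K (t = 31.33):
  B = 138.5·ln(31.33 − 10) − 305.0 = 138.5·ln 21.33 − 305.0 = 138.5·3.0601 − 305.0 = 118.826.
Gain = 118.826 / 255.000 = 0.4660 → 0.466.

0.466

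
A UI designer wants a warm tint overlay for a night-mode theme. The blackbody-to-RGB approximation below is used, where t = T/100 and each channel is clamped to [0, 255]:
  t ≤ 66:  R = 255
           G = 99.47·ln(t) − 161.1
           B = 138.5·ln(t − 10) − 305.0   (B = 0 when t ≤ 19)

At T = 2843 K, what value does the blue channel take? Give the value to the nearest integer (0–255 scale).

99

t = 2843/100 = 28.43; the t ≤ 66 branch applies.
B = 138.5·ln(28.43 − 10) − 305.0 = 138.5·ln 18.43 − 305.0 = 138.5·2.9140 − 305.0 = 98.586.
Rounded: 99.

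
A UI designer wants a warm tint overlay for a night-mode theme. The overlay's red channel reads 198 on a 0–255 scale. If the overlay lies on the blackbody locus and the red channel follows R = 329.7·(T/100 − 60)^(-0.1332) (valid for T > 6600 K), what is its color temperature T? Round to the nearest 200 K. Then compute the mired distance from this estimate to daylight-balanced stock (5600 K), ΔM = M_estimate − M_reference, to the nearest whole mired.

-84 mireds

(t − 60)^(-0.1332) = 198/329.7 = 0.60055.
t − 60 = 0.60055^(1/-0.1332) = 0.60055^(-7.508) = 45.980, so t = 105.980.
T = 100·t = 10598 K → 10600 K to the nearest 200 K.
M_estimate = 10⁶/10600 = 94.34; M_reference = 10⁶/5600 = 178.57.
ΔM = 94.34 − 178.57 = -84.23 → -84 mireds.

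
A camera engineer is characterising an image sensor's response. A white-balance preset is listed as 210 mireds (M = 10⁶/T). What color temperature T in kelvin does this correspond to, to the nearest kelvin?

4762 K

T = 10⁶ / 210 = 4761.90 K → 4762 K.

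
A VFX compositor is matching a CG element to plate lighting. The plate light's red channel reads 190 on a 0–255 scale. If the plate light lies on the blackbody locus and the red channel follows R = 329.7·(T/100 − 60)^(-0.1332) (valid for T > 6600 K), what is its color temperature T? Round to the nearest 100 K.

(t − 60)^(-0.1332) = 190/329.7 = 0.57628.
t − 60 = 0.57628^(1/-0.1332) = 0.57628^(-7.508) = 62.667, so t = 122.667.
T = 100·t = 12267 K → 12300 K to the nearest 100 K.

12300 K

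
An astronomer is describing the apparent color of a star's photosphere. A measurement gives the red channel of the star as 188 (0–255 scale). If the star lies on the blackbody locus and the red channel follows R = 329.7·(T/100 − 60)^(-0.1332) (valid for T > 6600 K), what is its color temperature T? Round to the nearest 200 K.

12800 K

(t − 60)^(-0.1332) = 188/329.7 = 0.57022.
t − 60 = 0.57022^(1/-0.1332) = 0.57022^(-7.508) = 67.848, so t = 127.848.
T = 100·t = 12785 K → 12800 K to the nearest 200 K.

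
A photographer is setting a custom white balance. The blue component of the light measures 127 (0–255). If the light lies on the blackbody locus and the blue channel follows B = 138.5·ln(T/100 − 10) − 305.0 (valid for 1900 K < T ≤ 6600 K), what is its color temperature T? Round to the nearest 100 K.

3300 K

ln(t − 10) = (127 + 305.0) / 138.5 = 3.1191.
t − 10 = e^3.1191 = 22.627, so t = 32.627.
T = 100·t = 3263 K → 3300 K to the nearest 100 K.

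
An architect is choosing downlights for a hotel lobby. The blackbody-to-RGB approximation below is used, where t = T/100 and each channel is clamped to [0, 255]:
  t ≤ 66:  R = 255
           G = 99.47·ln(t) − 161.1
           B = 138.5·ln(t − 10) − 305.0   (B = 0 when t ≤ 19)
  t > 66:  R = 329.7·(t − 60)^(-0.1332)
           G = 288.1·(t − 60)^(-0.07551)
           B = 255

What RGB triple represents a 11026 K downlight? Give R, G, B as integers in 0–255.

R=196, G=214, B=255

t = 11026/100 = 110.26; the t > 66 branch applies.
R = 329.7·(110.26 − 60)^(-0.1332) = 329.7·50.26^(-0.1332) = 329.7·0.59347 = 195.666.
G = 288.1·(110.26 − 60)^(-0.07551) = 288.1·50.26^(-0.07551) = 288.1·0.74394 = 214.330.
B = 255 by definition for t > 66.
Rounded: (196, 214, 255).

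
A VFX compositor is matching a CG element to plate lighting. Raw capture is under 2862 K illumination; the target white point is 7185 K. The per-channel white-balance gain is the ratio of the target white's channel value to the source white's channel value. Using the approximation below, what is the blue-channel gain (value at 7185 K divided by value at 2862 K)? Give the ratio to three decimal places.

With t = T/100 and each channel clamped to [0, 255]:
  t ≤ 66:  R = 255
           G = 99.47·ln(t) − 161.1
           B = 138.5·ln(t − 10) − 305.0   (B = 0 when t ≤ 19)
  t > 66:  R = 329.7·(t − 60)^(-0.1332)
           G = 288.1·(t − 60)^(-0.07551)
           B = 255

2.550

At 2862 K (t = 28.62):
  B = 138.5·ln(28.62 − 10) − 305.0 = 138.5·ln 18.62 − 305.0 = 138.5·2.9242 − 305.0 = 100.007.
At 7185 K (t = 71.85):
  B = 255 by definition for t > 66.
Gain = 255.000 / 100.007 = 2.5498 → 2.550.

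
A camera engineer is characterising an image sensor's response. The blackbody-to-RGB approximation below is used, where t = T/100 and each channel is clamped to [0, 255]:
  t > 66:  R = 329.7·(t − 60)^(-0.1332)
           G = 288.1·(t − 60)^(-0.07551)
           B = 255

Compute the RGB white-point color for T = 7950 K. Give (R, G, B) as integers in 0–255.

(222, 230, 255)

t = 7950/100 = 79.5; the t > 66 branch applies.
R = 329.7·(79.5 − 60)^(-0.1332) = 329.7·19.5^(-0.1332) = 329.7·0.67324 = 221.966.
G = 288.1·(79.5 − 60)^(-0.07551) = 288.1·19.5^(-0.07551) = 288.1·0.79908 = 230.215.
B = 255 by definition for t > 66.
Rounded: (222, 230, 255).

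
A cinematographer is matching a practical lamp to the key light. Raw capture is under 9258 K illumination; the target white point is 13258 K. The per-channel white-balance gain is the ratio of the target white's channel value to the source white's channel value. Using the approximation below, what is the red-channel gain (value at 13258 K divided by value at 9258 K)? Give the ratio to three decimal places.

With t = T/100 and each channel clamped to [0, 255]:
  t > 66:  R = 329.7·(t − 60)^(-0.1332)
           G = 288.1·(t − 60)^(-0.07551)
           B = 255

0.899

At 9258 K (t = 92.58):
  R = 329.7·(92.58 − 60)^(-0.1332) = 329.7·32.58^(-0.1332) = 329.7·0.62875 = 207.297.
At 13258 K (t = 132.58):
  R = 329.7·(132.58 − 60)^(-0.1332) = 329.7·72.58^(-0.1332) = 329.7·0.56512 = 186.319.
Gain = 186.319 / 207.297 = 0.8988 → 0.899.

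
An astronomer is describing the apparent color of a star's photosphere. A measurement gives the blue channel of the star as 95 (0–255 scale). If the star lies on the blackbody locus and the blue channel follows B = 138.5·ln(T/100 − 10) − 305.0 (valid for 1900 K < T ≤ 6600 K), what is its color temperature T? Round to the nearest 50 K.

2800 K

ln(t − 10) = (95 + 305.0) / 138.5 = 2.8881.
t − 10 = e^2.8881 = 17.959, so t = 27.959.
T = 100·t = 2796 K → 2800 K to the nearest 50 K.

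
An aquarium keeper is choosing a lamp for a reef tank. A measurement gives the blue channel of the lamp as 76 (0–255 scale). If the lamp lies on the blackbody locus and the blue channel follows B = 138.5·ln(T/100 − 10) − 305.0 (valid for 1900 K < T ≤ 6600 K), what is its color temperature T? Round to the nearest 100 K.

ln(t − 10) = (76 + 305.0) / 138.5 = 2.7509.
t − 10 = e^2.7509 = 15.657, so t = 25.657.
T = 100·t = 2566 K → 2600 K to the nearest 100 K.

2600 K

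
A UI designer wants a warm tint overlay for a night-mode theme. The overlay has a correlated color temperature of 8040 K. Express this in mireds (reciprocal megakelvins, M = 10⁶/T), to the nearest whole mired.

M = 10⁶ / 8040 = 124.378 → 124 mireds.

124 mireds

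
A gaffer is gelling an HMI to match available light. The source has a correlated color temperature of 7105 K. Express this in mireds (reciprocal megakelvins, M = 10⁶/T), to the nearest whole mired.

M = 10⁶ / 7105 = 140.746 → 141 mireds.

141 mireds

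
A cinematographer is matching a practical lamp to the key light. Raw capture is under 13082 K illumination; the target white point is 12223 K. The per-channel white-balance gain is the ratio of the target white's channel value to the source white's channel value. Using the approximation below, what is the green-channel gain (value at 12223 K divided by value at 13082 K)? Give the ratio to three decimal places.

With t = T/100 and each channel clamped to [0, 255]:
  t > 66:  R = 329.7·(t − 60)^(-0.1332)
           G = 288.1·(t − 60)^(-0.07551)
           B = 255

1.010

At 13082 K (t = 130.82):
  G = 288.1·(130.82 − 60)^(-0.07551) = 288.1·70.82^(-0.07551) = 288.1·0.72493 = 208.852.
At 12223 K (t = 122.23):
  G = 288.1·(122.23 − 60)^(-0.07551) = 288.1·62.23^(-0.07551) = 288.1·0.73204 = 210.901.
Gain = 210.901 / 208.852 = 1.0098 → 1.010.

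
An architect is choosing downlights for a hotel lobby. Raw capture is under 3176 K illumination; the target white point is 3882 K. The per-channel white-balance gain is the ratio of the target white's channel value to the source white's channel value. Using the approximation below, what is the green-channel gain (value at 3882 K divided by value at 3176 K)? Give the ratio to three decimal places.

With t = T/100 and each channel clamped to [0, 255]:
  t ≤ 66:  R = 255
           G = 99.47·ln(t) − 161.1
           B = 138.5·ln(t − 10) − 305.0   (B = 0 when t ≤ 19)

1.109

At 3176 K (t = 31.76):
  G = 99.47·ln 31.76 − 161.1 = 99.47·3.4582 − 161.1 = 182.888.
At 3882 K (t = 38.82):
  G = 99.47·ln 38.82 − 161.1 = 99.47·3.6589 − 161.1 = 202.854.
Gain = 202.854 / 182.888 = 1.1092 → 1.109.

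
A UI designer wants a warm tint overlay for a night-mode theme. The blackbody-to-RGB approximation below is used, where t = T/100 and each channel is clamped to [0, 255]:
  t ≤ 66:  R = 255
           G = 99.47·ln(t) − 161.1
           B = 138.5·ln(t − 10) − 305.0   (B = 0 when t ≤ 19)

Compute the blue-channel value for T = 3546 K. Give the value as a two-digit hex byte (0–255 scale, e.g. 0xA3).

t = 3546/100 = 35.46; the t ≤ 66 branch applies.
B = 138.5·ln(35.46 − 10) − 305.0 = 138.5·ln 25.46 − 305.0 = 138.5·3.2371 − 305.0 = 143.340.
Rounded: 143; in hex, 0x8F.

0x8F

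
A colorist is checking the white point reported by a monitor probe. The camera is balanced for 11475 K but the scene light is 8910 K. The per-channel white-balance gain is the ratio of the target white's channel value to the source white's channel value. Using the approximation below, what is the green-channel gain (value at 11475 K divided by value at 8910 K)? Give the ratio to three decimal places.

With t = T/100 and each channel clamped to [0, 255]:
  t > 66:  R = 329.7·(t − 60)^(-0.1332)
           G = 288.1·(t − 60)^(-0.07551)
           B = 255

At 8910 K (t = 89.1):
  G = 288.1·(89.1 − 60)^(-0.07551) = 288.1·29.1^(-0.07551) = 288.1·0.77529 = 223.360.
At 11475 K (t = 114.75):
  G = 288.1·(114.75 − 60)^(-0.07551) = 288.1·54.75^(-0.07551) = 288.1·0.73915 = 212.950.
Gain = 212.950 / 223.360 = 0.9534 → 0.953.

0.953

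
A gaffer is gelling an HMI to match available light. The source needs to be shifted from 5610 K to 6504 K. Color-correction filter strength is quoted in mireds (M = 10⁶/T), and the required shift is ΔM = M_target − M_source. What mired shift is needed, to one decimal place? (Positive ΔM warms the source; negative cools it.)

M_source = 10⁶/5610 = 178.253; M_target = 10⁶/6504 = 153.752.
ΔM = 153.752 − 178.253 = -24.502 → -24.5 mireds, a cooling shift.

-24.5 mireds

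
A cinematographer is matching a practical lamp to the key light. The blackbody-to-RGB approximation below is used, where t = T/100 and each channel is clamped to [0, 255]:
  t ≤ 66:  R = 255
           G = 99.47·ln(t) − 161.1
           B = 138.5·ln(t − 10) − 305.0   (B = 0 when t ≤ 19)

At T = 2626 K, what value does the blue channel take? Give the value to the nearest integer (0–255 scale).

81

t = 2626/100 = 26.26; the t ≤ 66 branch applies.
B = 138.5·ln(26.26 − 10) − 305.0 = 138.5·ln 16.26 − 305.0 = 138.5·2.7887 − 305.0 = 81.236.
Rounded: 81.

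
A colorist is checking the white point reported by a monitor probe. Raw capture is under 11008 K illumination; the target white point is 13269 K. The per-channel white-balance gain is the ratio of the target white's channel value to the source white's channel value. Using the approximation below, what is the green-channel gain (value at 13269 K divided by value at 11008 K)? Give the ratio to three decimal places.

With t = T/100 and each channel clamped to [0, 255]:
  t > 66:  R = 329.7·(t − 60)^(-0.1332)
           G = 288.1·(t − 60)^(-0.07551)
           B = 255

At 11008 K (t = 110.08):
  G = 288.1·(110.08 − 60)^(-0.07551) = 288.1·50.08^(-0.07551) = 288.1·0.74415 = 214.389.
At 13269 K (t = 132.69):
  G = 288.1·(132.69 − 60)^(-0.07551) = 288.1·72.69^(-0.07551) = 288.1·0.72350 = 208.441.
Gain = 208.441 / 214.389 = 0.9723 → 0.972.

0.972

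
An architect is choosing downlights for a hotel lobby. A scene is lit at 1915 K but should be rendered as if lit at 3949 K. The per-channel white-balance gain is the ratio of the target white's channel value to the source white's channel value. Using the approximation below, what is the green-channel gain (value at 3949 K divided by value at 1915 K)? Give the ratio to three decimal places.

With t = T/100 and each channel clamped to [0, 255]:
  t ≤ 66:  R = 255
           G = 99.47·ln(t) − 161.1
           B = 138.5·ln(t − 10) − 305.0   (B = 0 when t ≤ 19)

At 1915 K (t = 19.15):
  G = 99.47·ln 19.15 − 161.1 = 99.47·2.9523 − 161.1 = 132.566.
At 3949 K (t = 39.49):
  G = 99.47·ln 39.49 − 161.1 = 99.47·3.6760 − 161.1 = 204.556.
Gain = 204.556 / 132.566 = 1.5431 → 1.543.

1.543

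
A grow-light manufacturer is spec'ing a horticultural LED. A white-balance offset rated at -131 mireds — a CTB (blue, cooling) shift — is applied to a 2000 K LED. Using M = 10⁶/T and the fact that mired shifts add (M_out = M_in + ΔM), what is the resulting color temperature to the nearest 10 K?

M_in = 10⁶/2000 = 500.00 mireds.
M_out = 500.00 + (-131) = 369.00 mireds.
T_out = 10⁶/369.00 = 2710.0 K → 2710 K.

2710 K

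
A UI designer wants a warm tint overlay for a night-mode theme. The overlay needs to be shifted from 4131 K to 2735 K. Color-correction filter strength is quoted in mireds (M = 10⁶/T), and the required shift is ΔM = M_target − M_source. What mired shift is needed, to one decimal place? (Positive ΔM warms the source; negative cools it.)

M_source = 10⁶/4131 = 242.072; M_target = 10⁶/2735 = 365.631.
ΔM = 365.631 − 242.072 = 123.559 → +123.6 mireds, a warming shift.

+123.6 mireds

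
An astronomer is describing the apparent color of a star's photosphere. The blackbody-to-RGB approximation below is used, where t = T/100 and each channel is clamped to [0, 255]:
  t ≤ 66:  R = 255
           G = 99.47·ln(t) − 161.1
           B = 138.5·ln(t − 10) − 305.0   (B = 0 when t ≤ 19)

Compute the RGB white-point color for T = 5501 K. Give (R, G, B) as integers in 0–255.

(255, 238, 222)

t = 5501/100 = 55.01; the t ≤ 66 branch applies.
R = 255 by definition for t ≤ 66.
G = 99.47·ln 55.01 − 161.1 = 99.47·4.0075 − 161.1 = 237.528.
B = 138.5·ln(55.01 − 10) − 305.0 = 138.5·ln 45.01 − 305.0 = 138.5·3.8069 − 305.0 = 222.254.
Rounded: (255, 238, 222).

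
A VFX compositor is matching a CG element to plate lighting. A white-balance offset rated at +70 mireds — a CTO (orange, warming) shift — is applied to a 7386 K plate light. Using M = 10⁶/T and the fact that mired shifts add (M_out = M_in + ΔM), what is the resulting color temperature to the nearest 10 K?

4870 K

M_in = 10⁶/7386 = 135.39 mireds.
M_out = 135.39 + (+70) = 205.39 mireds.
T_out = 10⁶/205.39 = 4868.8 K → 4870 K.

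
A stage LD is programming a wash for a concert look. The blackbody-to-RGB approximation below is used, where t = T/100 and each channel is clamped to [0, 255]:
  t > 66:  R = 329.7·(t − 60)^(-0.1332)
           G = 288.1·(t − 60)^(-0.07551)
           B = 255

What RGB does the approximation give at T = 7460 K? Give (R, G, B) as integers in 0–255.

(231, 235, 255)

t = 7460/100 = 74.6; the t > 66 branch applies.
R = 329.7·(74.6 − 60)^(-0.1332) = 329.7·14.6^(-0.1332) = 329.7·0.69969 = 230.689.
G = 288.1·(74.6 − 60)^(-0.07551) = 288.1·14.6^(-0.07551) = 288.1·0.81673 = 235.301.
B = 255 by definition for t > 66.
Rounded: (231, 235, 255).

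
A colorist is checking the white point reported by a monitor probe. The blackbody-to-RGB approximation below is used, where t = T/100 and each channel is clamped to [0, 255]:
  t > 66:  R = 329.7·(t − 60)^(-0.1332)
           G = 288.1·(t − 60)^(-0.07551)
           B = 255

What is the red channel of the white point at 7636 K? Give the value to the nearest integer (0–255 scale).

227

t = 7636/100 = 76.36; the t > 66 branch applies.
R = 329.7·(76.36 − 60)^(-0.1332) = 329.7·16.36^(-0.1332) = 329.7·0.68917 = 227.218.
Rounded: 227.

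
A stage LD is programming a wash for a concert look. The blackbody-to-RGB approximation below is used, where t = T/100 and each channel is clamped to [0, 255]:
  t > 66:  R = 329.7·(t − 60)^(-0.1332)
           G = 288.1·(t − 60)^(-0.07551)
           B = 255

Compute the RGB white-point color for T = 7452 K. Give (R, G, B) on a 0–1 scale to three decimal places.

(0.905, 0.923, 1.000)

t = 7452/100 = 74.52; the t > 66 branch applies.
R = 329.7·(74.52 − 60)^(-0.1332) = 329.7·14.52^(-0.1332) = 329.7·0.70021 = 230.858.
G = 288.1·(74.52 − 60)^(-0.07551) = 288.1·14.52^(-0.07551) = 288.1·0.81707 = 235.398.
B = 255 by definition for t > 66.
Dividing each by 255: (0.9053, 0.9231, 1.0000) → (0.905, 0.923, 1.000).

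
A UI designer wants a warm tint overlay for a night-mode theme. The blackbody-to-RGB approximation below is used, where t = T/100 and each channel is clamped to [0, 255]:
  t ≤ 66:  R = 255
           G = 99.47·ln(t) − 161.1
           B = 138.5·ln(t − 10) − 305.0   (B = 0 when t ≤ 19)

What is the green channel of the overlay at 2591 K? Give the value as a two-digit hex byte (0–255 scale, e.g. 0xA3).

t = 2591/100 = 25.91; the t ≤ 66 branch applies.
G = 99.47·ln 25.91 − 161.1 = 99.47·3.2546 − 161.1 = 162.638.
Rounded: 163; in hex, 0xA3.

0xA3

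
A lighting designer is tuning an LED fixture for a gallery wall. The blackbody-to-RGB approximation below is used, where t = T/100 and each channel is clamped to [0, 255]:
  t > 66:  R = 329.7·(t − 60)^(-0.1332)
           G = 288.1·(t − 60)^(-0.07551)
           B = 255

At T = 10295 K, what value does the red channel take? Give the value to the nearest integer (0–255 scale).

t = 10295/100 = 102.95; the t > 66 branch applies.
R = 329.7·(102.95 − 60)^(-0.1332) = 329.7·42.95^(-0.1332) = 329.7·0.60602 = 199.806.
Rounded: 200.

200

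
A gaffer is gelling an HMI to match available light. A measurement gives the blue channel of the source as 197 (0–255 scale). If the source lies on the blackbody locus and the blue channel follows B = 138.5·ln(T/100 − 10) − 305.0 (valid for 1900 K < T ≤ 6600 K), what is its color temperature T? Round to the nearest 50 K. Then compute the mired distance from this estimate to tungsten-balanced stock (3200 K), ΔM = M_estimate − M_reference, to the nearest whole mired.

ln(t − 10) = (197 + 305.0) / 138.5 = 3.6245.
t − 10 = e^3.6245 = 37.508, so t = 47.508.
T = 100·t = 4751 K → 4750 K to the nearest 50 K.
M_estimate = 10⁶/4750 = 210.53; M_reference = 10⁶/3200 = 312.50.
ΔM = 210.53 − 312.50 = -101.97 → -102 mireds.

-102 mireds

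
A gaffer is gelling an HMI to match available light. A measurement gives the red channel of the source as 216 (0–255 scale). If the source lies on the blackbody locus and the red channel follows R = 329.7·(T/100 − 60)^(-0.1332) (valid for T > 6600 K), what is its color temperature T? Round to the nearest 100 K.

(t − 60)^(-0.1332) = 216/329.7 = 0.65514.
t − 60 = 0.65514^(1/-0.1332) = 0.65514^(-7.508) = 23.926, so t = 83.926.
T = 100·t = 8393 K → 8400 K to the nearest 100 K.

8400 K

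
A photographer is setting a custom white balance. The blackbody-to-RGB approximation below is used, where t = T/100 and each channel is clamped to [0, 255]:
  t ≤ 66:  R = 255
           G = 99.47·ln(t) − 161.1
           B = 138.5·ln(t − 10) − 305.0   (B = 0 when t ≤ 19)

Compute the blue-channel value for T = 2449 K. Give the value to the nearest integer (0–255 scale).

65

t = 2449/100 = 24.49; the t ≤ 66 branch applies.
B = 138.5·ln(24.49 − 10) − 305.0 = 138.5·ln 14.49 − 305.0 = 138.5·2.6735 − 305.0 = 65.274.
Rounded: 65.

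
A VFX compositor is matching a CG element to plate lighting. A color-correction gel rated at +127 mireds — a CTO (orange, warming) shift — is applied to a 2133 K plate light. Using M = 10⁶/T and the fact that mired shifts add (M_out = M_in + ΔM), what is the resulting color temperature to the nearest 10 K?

1680 K

M_in = 10⁶/2133 = 468.82 mireds.
M_out = 468.82 + (+127) = 595.82 mireds.
T_out = 10⁶/595.82 = 1678.4 K → 1680 K.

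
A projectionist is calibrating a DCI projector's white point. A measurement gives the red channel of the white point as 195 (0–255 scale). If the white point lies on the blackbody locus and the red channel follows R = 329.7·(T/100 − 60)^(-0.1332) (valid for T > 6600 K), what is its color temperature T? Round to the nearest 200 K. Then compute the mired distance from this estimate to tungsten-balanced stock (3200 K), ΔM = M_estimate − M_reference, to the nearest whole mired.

-223 mireds

(t − 60)^(-0.1332) = 195/329.7 = 0.59145.
t − 60 = 0.59145^(1/-0.1332) = 0.59145^(-7.508) = 51.564, so t = 111.564.
T = 100·t = 11156 K → 11200 K to the nearest 200 K.
M_estimate = 10⁶/11200 = 89.29; M_reference = 10⁶/3200 = 312.50.
ΔM = 89.29 − 312.50 = -223.21 → -223 mireds.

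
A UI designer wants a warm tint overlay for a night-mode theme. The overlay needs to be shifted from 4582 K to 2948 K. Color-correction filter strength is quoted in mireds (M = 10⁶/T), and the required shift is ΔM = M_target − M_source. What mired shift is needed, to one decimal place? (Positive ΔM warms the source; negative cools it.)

M_source = 10⁶/4582 = 218.245; M_target = 10⁶/2948 = 339.213.
ΔM = 339.213 − 218.245 = 120.968 → +121.0 mireds, a warming shift.

+121.0 mireds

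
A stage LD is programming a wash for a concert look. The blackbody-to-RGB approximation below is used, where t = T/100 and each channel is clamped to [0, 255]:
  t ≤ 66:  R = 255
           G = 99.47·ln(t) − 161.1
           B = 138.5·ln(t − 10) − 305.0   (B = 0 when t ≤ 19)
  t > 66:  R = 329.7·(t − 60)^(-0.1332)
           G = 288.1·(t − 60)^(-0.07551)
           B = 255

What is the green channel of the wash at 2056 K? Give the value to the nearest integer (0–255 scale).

140

t = 2056/100 = 20.56; the t ≤ 66 branch applies.
G = 99.47·ln 20.56 − 161.1 = 99.47·3.0233 − 161.1 = 139.632.
Rounded: 140.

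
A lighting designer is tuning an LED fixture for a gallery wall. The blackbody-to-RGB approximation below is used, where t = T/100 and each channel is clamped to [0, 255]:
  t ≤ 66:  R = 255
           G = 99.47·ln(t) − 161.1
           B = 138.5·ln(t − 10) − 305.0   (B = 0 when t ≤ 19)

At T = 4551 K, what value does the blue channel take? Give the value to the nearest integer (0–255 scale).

189

t = 4551/100 = 45.51; the t ≤ 66 branch applies.
B = 138.5·ln(45.51 − 10) − 305.0 = 138.5·ln 35.51 − 305.0 = 138.5·3.5698 − 305.0 = 189.419.
Rounded: 189.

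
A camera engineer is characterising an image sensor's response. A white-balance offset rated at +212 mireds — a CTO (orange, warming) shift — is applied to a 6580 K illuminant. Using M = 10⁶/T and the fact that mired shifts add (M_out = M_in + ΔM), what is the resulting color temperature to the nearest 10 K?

M_in = 10⁶/6580 = 151.98 mireds.
M_out = 151.98 + (+212) = 363.98 mireds.
T_out = 10⁶/363.98 = 2747.4 K → 2750 K.

2750 K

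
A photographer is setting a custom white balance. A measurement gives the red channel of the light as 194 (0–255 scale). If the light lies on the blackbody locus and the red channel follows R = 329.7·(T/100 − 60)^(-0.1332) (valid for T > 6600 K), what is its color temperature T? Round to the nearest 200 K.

11400 K

(t − 60)^(-0.1332) = 194/329.7 = 0.58841.
t − 60 = 0.58841^(1/-0.1332) = 0.58841^(-7.508) = 53.593, so t = 113.593.
T = 100·t = 11359 K → 11400 K to the nearest 200 K.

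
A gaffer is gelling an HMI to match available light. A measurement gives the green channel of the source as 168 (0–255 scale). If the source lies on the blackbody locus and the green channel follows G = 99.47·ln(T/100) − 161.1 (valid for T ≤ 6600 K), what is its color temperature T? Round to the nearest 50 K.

ln t = (168 + 161.1) / 99.47 = 3.3085.
t = e^3.3085 = 27.345.
T = 100·t = 2735 K → 2750 K to the nearest 50 K.

2750 K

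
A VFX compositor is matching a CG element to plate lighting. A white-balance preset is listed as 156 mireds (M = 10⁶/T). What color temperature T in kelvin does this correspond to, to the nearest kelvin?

T = 10⁶ / 156 = 6410.26 K → 6410 K.

6410 K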